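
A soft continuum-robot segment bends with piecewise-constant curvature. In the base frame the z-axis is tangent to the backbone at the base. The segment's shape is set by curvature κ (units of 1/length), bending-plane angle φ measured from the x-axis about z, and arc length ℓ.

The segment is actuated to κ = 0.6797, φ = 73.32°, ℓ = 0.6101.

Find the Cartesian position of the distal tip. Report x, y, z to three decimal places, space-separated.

0.036 0.119 0.593

θ = κ·ℓ = 0.6797 × 0.6101 = 0.41468 rad
ρ = (1 − cos θ)/κ = (1 − 0.91524)/0.6797 = 0.12470
z = sin θ / κ = 0.40290/0.6797 = 0.59276
x = ρ cos φ = 0.12470 × cos(73.32°) = 0.03579
y = ρ sin φ = 0.12470 × sin(73.32°) = 0.11945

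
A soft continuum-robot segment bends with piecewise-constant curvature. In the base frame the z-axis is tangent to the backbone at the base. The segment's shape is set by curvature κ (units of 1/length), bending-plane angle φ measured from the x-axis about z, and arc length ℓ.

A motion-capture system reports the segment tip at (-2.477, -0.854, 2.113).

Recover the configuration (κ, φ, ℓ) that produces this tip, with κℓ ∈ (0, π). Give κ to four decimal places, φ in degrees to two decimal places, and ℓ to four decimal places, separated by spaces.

ρ = √(x²+y²) = √(-2.477² + -0.854²) = 2.62008
φ = atan2(y, x) mod 360° = atan2(-0.854, -2.477) = 199.0228°
|p|² = ρ² + z² = 2.62008² + 2.113² = 11.32961
κ = 2ρ / |p|² = 2×2.62008 / 11.32961 = 0.46252
θ = 2·atan2(ρ, z) = 2·atan2(2.62008, 2.113) = 1.78425 rad
ℓ = θ/κ = 1.78425/0.46252 = 3.85768

0.4625 199.02 3.8577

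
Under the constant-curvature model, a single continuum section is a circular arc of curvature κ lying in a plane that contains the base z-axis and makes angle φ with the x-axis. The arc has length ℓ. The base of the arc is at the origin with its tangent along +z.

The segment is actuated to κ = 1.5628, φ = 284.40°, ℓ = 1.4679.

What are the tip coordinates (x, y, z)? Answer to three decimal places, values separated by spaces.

θ = κ·ℓ = 1.5628 × 1.4679 = 2.29403 rad
ρ = (1 − cos θ)/κ = (1 − -0.66182)/1.5628 = 1.06336
z = sin θ / κ = 0.74967/1.5628 = 0.47969
x = ρ cos φ = 1.06336 × cos(284.40°) = 0.26445
y = ρ sin φ = 1.06336 × sin(284.40°) = -1.02995

0.264 -1.030 0.480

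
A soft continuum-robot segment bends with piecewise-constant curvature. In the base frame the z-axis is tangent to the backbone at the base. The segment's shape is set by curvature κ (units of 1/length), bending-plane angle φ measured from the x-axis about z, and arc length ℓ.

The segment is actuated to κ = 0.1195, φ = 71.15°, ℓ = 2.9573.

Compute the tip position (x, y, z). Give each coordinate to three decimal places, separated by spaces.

θ = κ·ℓ = 0.1195 × 2.9573 = 0.35340 rad
ρ = (1 − cos θ)/κ = (1 − 0.93820)/0.1195 = 0.51714
z = sin θ / κ = 0.34609/0.1195 = 2.89613
x = ρ cos φ = 0.51714 × cos(71.15°) = 0.16708
y = ρ sin φ = 0.51714 × sin(71.15°) = 0.48940

0.167 0.489 2.896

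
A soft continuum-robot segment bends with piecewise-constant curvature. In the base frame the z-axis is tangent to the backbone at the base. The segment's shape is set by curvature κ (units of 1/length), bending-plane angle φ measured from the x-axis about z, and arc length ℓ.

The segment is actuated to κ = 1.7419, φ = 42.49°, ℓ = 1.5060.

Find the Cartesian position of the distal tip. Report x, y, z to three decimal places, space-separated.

θ = κ·ℓ = 1.7419 × 1.5060 = 2.62330 rad
ρ = (1 − cos θ)/κ = (1 − -0.86867)/1.7419 = 1.07278
z = sin θ / κ = 0.49540/1.7419 = 0.28440
x = ρ cos φ = 1.07278 × cos(42.49°) = 0.79106
y = ρ sin φ = 1.07278 × sin(42.49°) = 0.72462

0.791 0.725 0.284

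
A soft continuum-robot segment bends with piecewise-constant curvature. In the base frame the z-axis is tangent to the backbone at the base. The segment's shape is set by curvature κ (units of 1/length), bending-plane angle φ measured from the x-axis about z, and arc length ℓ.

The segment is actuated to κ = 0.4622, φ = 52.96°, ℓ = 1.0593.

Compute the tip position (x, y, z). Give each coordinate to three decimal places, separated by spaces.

θ = κ·ℓ = 0.4622 × 1.0593 = 0.48961 rad
ρ = (1 − cos θ)/κ = (1 − 0.88252)/0.4622 = 0.25418
z = sin θ / κ = 0.47028/0.4622 = 1.01748
x = ρ cos φ = 0.25418 × cos(52.96°) = 0.15311
y = ρ sin φ = 0.25418 × sin(52.96°) = 0.20289

0.153 0.203 1.017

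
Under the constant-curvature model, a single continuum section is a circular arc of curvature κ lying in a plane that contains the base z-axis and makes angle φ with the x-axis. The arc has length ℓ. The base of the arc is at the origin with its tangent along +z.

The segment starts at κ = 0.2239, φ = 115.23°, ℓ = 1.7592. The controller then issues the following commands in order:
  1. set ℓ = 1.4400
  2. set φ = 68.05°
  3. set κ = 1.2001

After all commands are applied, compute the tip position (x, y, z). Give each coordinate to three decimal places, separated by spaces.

0.360 0.894 0.823

initial: κ=0.2239, φ=115.23°, ℓ=1.7592
cmd 1: set ℓ=1.4400 → (κ,φ,ℓ)=(0.2239,115.23°,1.4400) → tip=(-0.0981,0.2082,1.4152)
cmd 2: set φ=68.05° → (κ,φ,ℓ)=(0.2239,68.05°,1.4400) → tip=(0.0860,0.2135,1.4152)
cmd 3: set κ=1.2001 → (κ,φ,ℓ)=(1.2001,68.05°,1.4400) → tip=(0.3603,0.8940,0.8230)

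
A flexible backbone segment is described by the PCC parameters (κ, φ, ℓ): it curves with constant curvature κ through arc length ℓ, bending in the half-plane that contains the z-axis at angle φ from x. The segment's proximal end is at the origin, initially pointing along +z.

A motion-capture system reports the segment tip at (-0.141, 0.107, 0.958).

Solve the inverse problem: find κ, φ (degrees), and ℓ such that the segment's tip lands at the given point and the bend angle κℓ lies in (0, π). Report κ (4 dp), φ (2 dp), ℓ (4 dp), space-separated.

0.3730 142.81 0.9797

ρ = √(x²+y²) = √(-0.141² + 0.107²) = 0.17700
φ = atan2(y, x) mod 360° = atan2(0.107, -0.141) = 142.8064°
|p|² = ρ² + z² = 0.17700² + 0.958² = 0.94909
κ = 2ρ / |p|² = 2×0.17700 / 0.94909 = 0.37299
θ = 2·atan2(ρ, z) = 2·atan2(0.17700, 0.958) = 0.36540 rad
ℓ = θ/κ = 0.36540/0.37299 = 0.97966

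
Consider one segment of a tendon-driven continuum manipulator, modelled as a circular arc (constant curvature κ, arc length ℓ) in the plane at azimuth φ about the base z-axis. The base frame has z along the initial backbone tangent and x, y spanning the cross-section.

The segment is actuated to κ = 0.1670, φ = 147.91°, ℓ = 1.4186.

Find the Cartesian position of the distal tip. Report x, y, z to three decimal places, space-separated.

-0.142 0.089 1.405

θ = κ·ℓ = 0.1670 × 1.4186 = 0.23691 rad
ρ = (1 − cos θ)/κ = (1 − 0.97207)/0.1670 = 0.16725
z = sin θ / κ = 0.23470/0.1670 = 1.40537
x = ρ cos φ = 0.16725 × cos(147.91°) = -0.14170
y = ρ sin φ = 0.16725 × sin(147.91°) = 0.08885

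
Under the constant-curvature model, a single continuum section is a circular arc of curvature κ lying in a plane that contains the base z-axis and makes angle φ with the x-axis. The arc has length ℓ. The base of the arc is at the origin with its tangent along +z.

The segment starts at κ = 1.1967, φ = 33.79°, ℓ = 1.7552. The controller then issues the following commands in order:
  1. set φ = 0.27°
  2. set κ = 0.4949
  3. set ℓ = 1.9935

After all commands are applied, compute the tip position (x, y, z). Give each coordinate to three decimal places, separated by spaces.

0.906 0.004 1.685

initial: κ=1.1967, φ=33.79°, ℓ=1.7552
cmd 1: set φ=0.27° → (κ,φ,ℓ)=(1.1967,0.27°,1.7552) → tip=(1.2578,0.0059,0.7211)
cmd 2: set κ=0.4949 → (κ,φ,ℓ)=(0.4949,0.27°,1.7552) → tip=(0.7156,0.0034,1.5426)
cmd 3: set ℓ=1.9935 → (κ,φ,ℓ)=(0.4949,0.27°,1.9935) → tip=(0.9061,0.0043,1.6855)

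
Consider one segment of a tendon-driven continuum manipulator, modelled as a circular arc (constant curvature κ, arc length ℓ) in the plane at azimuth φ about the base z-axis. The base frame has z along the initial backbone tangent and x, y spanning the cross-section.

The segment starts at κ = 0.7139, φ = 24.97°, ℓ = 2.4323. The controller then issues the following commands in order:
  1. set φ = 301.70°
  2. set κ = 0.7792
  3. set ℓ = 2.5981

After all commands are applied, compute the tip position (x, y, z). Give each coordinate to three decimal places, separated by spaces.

initial: κ=0.7139, φ=24.97°, ℓ=2.4323
cmd 1: set φ=301.70° → (κ,φ,ℓ)=(0.7139,301.70°,2.4323) → tip=(0.8574,-1.3883,1.3816)
cmd 2: set κ=0.7792 → (κ,φ,ℓ)=(0.7792,301.70°,2.4323) → tip=(0.8894,-1.4400,1.2164)
cmd 3: set ℓ=2.5981 → (κ,φ,ℓ)=(0.7792,301.70°,2.5981) → tip=(0.9699,-1.5704,1.1536)

0.970 -1.570 1.154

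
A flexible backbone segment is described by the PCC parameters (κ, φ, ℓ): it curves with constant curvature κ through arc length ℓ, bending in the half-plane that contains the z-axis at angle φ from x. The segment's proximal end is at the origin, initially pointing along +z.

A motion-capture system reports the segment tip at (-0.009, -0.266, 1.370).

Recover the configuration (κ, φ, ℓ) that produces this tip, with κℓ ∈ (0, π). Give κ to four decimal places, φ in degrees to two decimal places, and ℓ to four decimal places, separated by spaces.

ρ = √(x²+y²) = √(-0.009² + -0.266²) = 0.26615
φ = atan2(y, x) mod 360° = atan2(-0.266, -0.009) = 268.0622°
|p|² = ρ² + z² = 0.26615² + 1.370² = 1.94774
κ = 2ρ / |p|² = 2×0.26615 / 1.94774 = 0.27329
θ = 2·atan2(ρ, z) = 2·atan2(0.26615, 1.370) = 0.38376 rad
ℓ = θ/κ = 0.38376/0.27329 = 1.40421

0.2733 268.06 1.4042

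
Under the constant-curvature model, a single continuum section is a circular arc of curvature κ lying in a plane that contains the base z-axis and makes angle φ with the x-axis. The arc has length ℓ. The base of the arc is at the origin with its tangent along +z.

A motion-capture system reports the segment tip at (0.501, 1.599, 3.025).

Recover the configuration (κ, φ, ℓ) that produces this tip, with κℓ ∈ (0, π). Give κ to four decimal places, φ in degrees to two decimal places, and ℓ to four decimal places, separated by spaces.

0.2802 72.60 3.6101

ρ = √(x²+y²) = √(0.501² + 1.599²) = 1.67565
φ = atan2(y, x) mod 360° = atan2(1.599, 0.501) = 72.6031°
|p|² = ρ² + z² = 1.67565² + 3.025² = 11.95843
κ = 2ρ / |p|² = 2×1.67565 / 11.95843 = 0.28025
θ = 2·atan2(ρ, z) = 2·atan2(1.67565, 3.025) = 1.01172 rad
ℓ = θ/κ = 1.01172/0.28025 = 3.61010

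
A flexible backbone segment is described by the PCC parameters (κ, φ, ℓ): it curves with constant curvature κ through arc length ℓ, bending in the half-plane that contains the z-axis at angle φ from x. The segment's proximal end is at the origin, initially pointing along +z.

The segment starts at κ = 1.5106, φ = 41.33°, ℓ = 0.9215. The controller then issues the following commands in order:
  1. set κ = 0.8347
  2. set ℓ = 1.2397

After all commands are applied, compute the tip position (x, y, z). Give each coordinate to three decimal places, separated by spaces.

0.440 0.387 1.030

initial: κ=1.5106, φ=41.33°, ℓ=0.9215
cmd 1: set κ=0.8347 → (κ,φ,ℓ)=(0.8347,41.33°,0.9215) → tip=(0.2533,0.2227,0.8333)
cmd 2: set ℓ=1.2397 → (κ,φ,ℓ)=(0.8347,41.33°,1.2397) → tip=(0.4402,0.3871,1.0300)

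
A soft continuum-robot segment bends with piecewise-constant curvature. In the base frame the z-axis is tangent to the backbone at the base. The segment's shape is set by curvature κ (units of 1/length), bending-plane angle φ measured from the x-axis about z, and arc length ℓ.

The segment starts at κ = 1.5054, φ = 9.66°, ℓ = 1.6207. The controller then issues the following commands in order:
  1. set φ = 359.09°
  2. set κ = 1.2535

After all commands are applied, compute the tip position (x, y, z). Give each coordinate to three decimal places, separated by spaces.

1.152 -0.018 0.715

initial: κ=1.5054, φ=9.66°, ℓ=1.6207
cmd 1: set φ=359.09° → (κ,φ,ℓ)=(1.5054,359.09°,1.6207) → tip=(1.1714,-0.0186,0.4288)
cmd 2: set κ=1.2535 → (κ,φ,ℓ)=(1.2535,359.09°,1.6207) → tip=(1.1523,-0.0183,0.7146)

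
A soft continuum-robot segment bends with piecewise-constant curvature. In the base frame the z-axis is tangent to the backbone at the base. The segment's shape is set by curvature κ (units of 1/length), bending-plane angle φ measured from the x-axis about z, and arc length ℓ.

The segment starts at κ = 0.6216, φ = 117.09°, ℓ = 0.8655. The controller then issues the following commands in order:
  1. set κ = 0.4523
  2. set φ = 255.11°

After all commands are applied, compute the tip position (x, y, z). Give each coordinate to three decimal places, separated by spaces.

initial: κ=0.6216, φ=117.09°, ℓ=0.8655
cmd 1: set κ=0.4523 → (κ,φ,ℓ)=(0.4523,117.09°,0.8655) → tip=(-0.0762,0.1489,0.8436)
cmd 2: set φ=255.11° → (κ,φ,ℓ)=(0.4523,255.11°,0.8655) → tip=(-0.0430,-0.1616,0.8436)

-0.043 -0.162 0.844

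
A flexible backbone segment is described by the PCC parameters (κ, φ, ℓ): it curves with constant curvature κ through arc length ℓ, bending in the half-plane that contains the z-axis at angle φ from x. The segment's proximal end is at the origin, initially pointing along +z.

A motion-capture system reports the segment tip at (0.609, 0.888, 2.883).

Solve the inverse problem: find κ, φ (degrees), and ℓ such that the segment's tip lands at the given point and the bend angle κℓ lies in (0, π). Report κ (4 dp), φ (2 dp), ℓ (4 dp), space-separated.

0.2274 55.56 3.1440

ρ = √(x²+y²) = √(0.609² + 0.888²) = 1.07677
φ = atan2(y, x) mod 360° = atan2(0.888, 0.609) = 55.5572°
|p|² = ρ² + z² = 1.07677² + 2.883² = 9.47111
κ = 2ρ / |p|² = 2×1.07677 / 9.47111 = 0.22738
θ = 2·atan2(ρ, z) = 2·atan2(1.07677, 2.883) = 0.71489 rad
ℓ = θ/κ = 0.71489/0.22738 = 3.14404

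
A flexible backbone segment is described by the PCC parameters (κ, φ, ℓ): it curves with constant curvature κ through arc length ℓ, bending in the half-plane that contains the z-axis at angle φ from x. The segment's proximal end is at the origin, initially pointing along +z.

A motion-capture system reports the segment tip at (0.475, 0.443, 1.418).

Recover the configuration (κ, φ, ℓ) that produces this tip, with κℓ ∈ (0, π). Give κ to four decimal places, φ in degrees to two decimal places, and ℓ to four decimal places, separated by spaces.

ρ = √(x²+y²) = √(0.475² + 0.443²) = 0.64952
φ = atan2(y, x) mod 360° = atan2(0.443, 0.475) = 43.0036°
|p|² = ρ² + z² = 0.64952² + 1.418² = 2.43260
κ = 2ρ / |p|² = 2×0.64952 / 2.43260 = 0.53401
θ = 2·atan2(ρ, z) = 2·atan2(0.64952, 1.418) = 0.85906 rad
ℓ = θ/κ = 0.85906/0.53401 = 1.60869

0.5340 43.00 1.6087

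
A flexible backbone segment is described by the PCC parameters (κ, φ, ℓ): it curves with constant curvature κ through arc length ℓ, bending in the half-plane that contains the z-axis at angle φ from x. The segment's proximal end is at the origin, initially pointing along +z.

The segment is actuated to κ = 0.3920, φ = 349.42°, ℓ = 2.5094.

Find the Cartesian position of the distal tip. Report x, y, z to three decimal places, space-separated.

θ = κ·ℓ = 0.3920 × 2.5094 = 0.98368 rad
ρ = (1 − cos θ)/κ = (1 − 0.55396)/0.3920 = 1.13786
z = sin θ / κ = 0.83254/0.3920 = 2.12384
x = ρ cos φ = 1.13786 × cos(349.42°) = 1.11852
y = ρ sin φ = 1.13786 × sin(349.42°) = -0.20892

1.119 -0.209 2.124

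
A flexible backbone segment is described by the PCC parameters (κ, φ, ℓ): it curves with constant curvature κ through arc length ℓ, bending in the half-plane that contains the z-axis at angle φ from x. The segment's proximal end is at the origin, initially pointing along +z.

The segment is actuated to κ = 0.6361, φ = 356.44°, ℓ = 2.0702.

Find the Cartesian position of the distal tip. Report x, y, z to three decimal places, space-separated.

θ = κ·ℓ = 0.6361 × 2.0702 = 1.31685 rad
ρ = (1 − cos θ)/κ = (1 − 0.25122)/0.6361 = 1.17714
z = sin θ / κ = 0.96793/0.6361 = 1.52166
x = ρ cos φ = 1.17714 × cos(356.44°) = 1.17487
y = ρ sin φ = 1.17714 × sin(356.44°) = -0.07309

1.175 -0.073 1.522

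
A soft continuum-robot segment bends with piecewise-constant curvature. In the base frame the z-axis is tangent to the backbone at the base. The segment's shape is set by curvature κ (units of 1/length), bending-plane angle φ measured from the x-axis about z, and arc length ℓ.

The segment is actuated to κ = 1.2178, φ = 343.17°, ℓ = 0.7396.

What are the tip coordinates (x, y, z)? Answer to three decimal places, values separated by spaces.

0.298 -0.090 0.644

θ = κ·ℓ = 1.2178 × 0.7396 = 0.90068 rad
ρ = (1 − cos θ)/κ = (1 − 0.62107)/1.2178 = 0.31116
z = sin θ / κ = 0.78375/1.2178 = 0.64358
x = ρ cos φ = 0.31116 × cos(343.17°) = 0.29783
y = ρ sin φ = 0.31116 × sin(343.17°) = -0.09009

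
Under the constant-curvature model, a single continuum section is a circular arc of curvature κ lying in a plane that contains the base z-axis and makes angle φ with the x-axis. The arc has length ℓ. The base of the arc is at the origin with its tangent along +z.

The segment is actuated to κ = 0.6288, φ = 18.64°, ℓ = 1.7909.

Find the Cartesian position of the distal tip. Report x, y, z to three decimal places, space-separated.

0.859 0.290 1.436

θ = κ·ℓ = 0.6288 × 1.7909 = 1.12612 rad
ρ = (1 − cos θ)/κ = (1 − 0.43017)/0.6288 = 0.90622
z = sin θ / κ = 0.90275/0.6288 = 1.43567
x = ρ cos φ = 0.90622 × cos(18.64°) = 0.85869
y = ρ sin φ = 0.90622 × sin(18.64°) = 0.28965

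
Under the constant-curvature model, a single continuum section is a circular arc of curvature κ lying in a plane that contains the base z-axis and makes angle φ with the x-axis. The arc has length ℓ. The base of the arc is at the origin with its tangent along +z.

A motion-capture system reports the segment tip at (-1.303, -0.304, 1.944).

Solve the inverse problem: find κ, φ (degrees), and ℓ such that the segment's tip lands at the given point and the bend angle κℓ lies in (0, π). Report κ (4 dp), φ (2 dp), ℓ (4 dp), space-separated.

ρ = √(x²+y²) = √(-1.303² + -0.304²) = 1.33799
φ = atan2(y, x) mod 360° = atan2(-0.304, -1.303) = 193.1326°
|p|² = ρ² + z² = 1.33799² + 1.944² = 5.56936
κ = 2ρ / |p|² = 2×1.33799 / 5.56936 = 0.48048
θ = 2·atan2(ρ, z) = 2·atan2(1.33799, 1.944) = 1.20562 rad
ℓ = θ/κ = 1.20562/0.48048 = 2.50918

0.4805 193.13 2.5092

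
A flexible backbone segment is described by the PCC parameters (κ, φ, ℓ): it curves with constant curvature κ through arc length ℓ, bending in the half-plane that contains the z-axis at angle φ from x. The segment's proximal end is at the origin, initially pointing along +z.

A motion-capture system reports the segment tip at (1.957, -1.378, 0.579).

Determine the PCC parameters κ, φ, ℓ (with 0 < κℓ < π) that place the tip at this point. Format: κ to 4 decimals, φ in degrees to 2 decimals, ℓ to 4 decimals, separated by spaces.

0.7894 324.85 3.3783

ρ = √(x²+y²) = √(1.957² + -1.378²) = 2.39348
φ = atan2(y, x) mod 360° = atan2(-1.378, 1.957) = 324.8491°
|p|² = ρ² + z² = 2.39348² + 0.579² = 6.06397
κ = 2ρ / |p|² = 2×2.39348 / 6.06397 = 0.78941
θ = 2·atan2(ρ, z) = 2·atan2(2.39348, 0.579) = 2.66690 rad
ℓ = θ/κ = 2.66690/0.78941 = 3.37835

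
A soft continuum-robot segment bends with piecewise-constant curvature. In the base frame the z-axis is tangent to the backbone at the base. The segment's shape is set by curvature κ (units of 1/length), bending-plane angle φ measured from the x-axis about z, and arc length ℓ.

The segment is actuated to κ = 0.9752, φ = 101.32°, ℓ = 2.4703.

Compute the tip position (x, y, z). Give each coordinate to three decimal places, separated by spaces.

θ = κ·ℓ = 0.9752 × 2.4703 = 2.40904 rad
ρ = (1 − cos θ)/κ = (1 − -0.74347)/0.9752 = 1.78780
z = sin θ / κ = 0.66877/0.9752 = 0.68578
x = ρ cos φ = 1.78780 × cos(101.32°) = -0.35093
y = ρ sin φ = 1.78780 × sin(101.32°) = 1.75303

-0.351 1.753 0.686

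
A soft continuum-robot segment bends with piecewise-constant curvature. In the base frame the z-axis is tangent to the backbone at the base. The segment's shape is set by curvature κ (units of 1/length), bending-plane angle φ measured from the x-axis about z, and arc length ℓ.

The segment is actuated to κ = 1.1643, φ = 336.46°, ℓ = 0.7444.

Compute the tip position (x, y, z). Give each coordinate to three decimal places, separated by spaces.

θ = κ·ℓ = 1.1643 × 0.7444 = 0.86670 rad
ρ = (1 − cos θ)/κ = (1 − 0.64734)/1.1643 = 0.30289
z = sin θ / κ = 0.76220/1.1643 = 0.65464
x = ρ cos φ = 0.30289 × cos(336.46°) = 0.27769
y = ρ sin φ = 0.30289 × sin(336.46°) = -0.12097

0.278 -0.121 0.655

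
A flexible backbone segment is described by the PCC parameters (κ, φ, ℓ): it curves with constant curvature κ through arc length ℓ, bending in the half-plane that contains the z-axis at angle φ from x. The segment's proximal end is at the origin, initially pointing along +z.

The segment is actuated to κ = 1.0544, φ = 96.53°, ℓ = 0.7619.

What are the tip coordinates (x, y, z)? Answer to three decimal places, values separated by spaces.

θ = κ·ℓ = 1.0544 × 0.7619 = 0.80335 rad
ρ = (1 − cos θ)/κ = (1 − 0.69430)/1.0544 = 0.28993
z = sin θ / κ = 0.71968/1.0544 = 0.68255
x = ρ cos φ = 0.28993 × cos(96.53°) = -0.03297
y = ρ sin φ = 0.28993 × sin(96.53°) = 0.28805

-0.033 0.288 0.683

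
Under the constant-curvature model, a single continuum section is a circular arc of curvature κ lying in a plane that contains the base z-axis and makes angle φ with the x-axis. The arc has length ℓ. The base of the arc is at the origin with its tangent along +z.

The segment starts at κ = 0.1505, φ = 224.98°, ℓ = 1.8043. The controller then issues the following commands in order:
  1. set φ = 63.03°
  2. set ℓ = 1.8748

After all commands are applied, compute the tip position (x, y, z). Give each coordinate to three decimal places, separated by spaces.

0.119 0.234 1.850

initial: κ=0.1505, φ=224.98°, ℓ=1.8043
cmd 1: set φ=63.03° → (κ,φ,ℓ)=(0.1505,63.03°,1.8043) → tip=(0.1104,0.2170,1.7822)
cmd 2: set ℓ=1.8748 → (κ,φ,ℓ)=(0.1505,63.03°,1.8748) → tip=(0.1192,0.2342,1.8500)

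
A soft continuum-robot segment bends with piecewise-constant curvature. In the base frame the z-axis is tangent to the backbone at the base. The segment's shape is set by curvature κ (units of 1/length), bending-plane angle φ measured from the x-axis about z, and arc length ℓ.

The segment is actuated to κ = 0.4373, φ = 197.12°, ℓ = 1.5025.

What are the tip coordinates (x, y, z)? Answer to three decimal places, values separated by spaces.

-0.455 -0.140 1.397

θ = κ·ℓ = 0.4373 × 1.5025 = 0.65704 rad
ρ = (1 − cos θ)/κ = (1 − 0.79180)/0.4373 = 0.47610
z = sin θ / κ = 0.61078/0.4373 = 1.39670
x = ρ cos φ = 0.47610 × cos(197.12°) = -0.45500
y = ρ sin φ = 0.47610 × sin(197.12°) = -0.14015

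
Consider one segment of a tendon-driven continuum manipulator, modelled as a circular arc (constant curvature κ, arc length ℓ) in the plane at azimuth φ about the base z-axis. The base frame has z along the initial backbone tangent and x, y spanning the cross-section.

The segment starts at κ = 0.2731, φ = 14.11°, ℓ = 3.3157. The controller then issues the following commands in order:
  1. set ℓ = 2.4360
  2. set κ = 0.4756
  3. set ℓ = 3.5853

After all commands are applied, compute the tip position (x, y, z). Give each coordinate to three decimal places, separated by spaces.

initial: κ=0.2731, φ=14.11°, ℓ=3.3157
cmd 1: set ℓ=2.4360 → (κ,φ,ℓ)=(0.2731,14.11°,2.4360) → tip=(0.7573,0.1904,2.2602)
cmd 2: set κ=0.4756 → (κ,φ,ℓ)=(0.4756,14.11°,2.4360) → tip=(1.2222,0.3072,1.9265)
cmd 3: set ℓ=3.5853 → (κ,φ,ℓ)=(0.4756,14.11°,3.5853) → tip=(2.3124,0.5813,2.0837)

2.312 0.581 2.084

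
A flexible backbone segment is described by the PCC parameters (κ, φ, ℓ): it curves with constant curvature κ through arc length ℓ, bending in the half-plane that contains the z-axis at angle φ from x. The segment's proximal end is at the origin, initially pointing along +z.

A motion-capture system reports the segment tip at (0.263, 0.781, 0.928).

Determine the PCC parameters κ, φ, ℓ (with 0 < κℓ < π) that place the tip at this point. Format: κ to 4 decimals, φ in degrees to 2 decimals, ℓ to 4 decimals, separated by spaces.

1.0700 71.39 1.3573

ρ = √(x²+y²) = √(0.263² + 0.781²) = 0.82409
φ = atan2(y, x) mod 360° = atan2(0.781, 0.263) = 71.3892°
|p|² = ρ² + z² = 0.82409² + 0.928² = 1.54031
κ = 2ρ / |p|² = 2×0.82409 / 1.54031 = 1.07003
θ = 2·atan2(ρ, z) = 2·atan2(0.82409, 0.928) = 1.45233 rad
ℓ = θ/κ = 1.45233/1.07003 = 1.35727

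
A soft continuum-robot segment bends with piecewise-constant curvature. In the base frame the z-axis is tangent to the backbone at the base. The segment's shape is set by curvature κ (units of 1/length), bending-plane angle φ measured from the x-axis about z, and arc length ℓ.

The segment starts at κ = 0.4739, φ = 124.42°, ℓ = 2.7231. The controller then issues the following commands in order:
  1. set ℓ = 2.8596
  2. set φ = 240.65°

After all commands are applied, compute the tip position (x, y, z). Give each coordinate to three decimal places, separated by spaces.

-0.813 -1.446 2.061

initial: κ=0.4739, φ=124.42°, ℓ=2.7231
cmd 1: set ℓ=2.8596 → (κ,φ,ℓ)=(0.4739,124.42°,2.8596) → tip=(-0.9376,1.3682,2.0613)
cmd 2: set φ=240.65° → (κ,φ,ℓ)=(0.4739,240.65°,2.8596) → tip=(-0.8130,-1.4458,2.0613)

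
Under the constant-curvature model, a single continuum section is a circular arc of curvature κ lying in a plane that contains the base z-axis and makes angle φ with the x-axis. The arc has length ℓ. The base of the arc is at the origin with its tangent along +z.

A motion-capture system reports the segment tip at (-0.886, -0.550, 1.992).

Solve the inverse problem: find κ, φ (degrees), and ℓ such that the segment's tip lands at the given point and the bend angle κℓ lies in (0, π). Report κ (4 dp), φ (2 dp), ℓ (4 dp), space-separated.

ρ = √(x²+y²) = √(-0.886² + -0.550²) = 1.04283
φ = atan2(y, x) mod 360° = atan2(-0.550, -0.886) = 211.8307°
|p|² = ρ² + z² = 1.04283² + 1.992² = 5.05556
κ = 2ρ / |p|² = 2×1.04283 / 5.05556 = 0.41255
θ = 2·atan2(ρ, z) = 2·atan2(1.04283, 1.992) = 0.96456 rad
ℓ = θ/κ = 0.96456/0.41255 = 2.33804

0.4125 211.83 2.3380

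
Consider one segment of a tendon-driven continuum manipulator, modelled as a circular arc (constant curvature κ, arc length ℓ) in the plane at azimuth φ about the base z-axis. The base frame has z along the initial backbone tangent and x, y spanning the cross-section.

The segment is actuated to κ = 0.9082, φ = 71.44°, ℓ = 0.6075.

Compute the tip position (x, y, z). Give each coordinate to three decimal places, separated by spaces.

0.052 0.155 0.577

θ = κ·ℓ = 0.9082 × 0.6075 = 0.55173 rad
ρ = (1 − cos θ)/κ = (1 − 0.85162)/0.9082 = 0.16338
z = sin θ / κ = 0.52416/0.9082 = 0.57714
x = ρ cos φ = 0.16338 × cos(71.44°) = 0.05200
y = ρ sin φ = 0.16338 × sin(71.44°) = 0.15488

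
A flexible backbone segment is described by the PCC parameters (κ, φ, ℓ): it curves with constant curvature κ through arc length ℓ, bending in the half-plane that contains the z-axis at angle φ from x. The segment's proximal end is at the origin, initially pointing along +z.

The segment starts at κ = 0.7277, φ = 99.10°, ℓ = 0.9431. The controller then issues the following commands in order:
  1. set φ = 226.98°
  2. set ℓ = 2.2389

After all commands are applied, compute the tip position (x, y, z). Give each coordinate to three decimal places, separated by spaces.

initial: κ=0.7277, φ=99.10°, ℓ=0.9431
cmd 1: set φ=226.98° → (κ,φ,ℓ)=(0.7277,226.98°,0.9431) → tip=(-0.2123,-0.2275,0.8708)
cmd 2: set ℓ=2.2389 → (κ,φ,ℓ)=(0.7277,226.98°,2.2389) → tip=(-0.9923,-1.0634,1.3718)

-0.992 -1.063 1.372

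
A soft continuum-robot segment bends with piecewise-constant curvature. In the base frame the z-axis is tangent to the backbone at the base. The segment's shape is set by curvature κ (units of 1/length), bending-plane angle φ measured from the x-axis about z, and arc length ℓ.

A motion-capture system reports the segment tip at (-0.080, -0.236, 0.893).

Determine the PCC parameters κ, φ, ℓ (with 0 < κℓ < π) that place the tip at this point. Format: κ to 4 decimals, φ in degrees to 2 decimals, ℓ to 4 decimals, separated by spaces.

0.5798 251.27 0.9387

ρ = √(x²+y²) = √(-0.080² + -0.236²) = 0.24919
φ = atan2(y, x) mod 360° = atan2(-0.236, -0.080) = 251.2742°
|p|² = ρ² + z² = 0.24919² + 0.893² = 0.85955
κ = 2ρ / |p|² = 2×0.24919 / 0.85955 = 0.57982
θ = 2·atan2(ρ, z) = 2·atan2(0.24919, 0.893) = 0.54425 rad
ℓ = θ/κ = 0.54425/0.57982 = 0.93866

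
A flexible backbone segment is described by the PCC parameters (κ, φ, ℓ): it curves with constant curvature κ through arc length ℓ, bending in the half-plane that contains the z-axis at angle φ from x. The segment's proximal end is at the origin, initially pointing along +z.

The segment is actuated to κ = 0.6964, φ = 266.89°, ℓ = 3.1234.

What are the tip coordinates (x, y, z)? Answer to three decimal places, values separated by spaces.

θ = κ·ℓ = 0.6964 × 3.1234 = 2.17514 rad
ρ = (1 − cos θ)/κ = (1 − -0.56822)/0.6964 = 2.25189
z = sin θ / κ = 0.82288/0.6964 = 1.18162
x = ρ cos φ = 2.25189 × cos(266.89°) = -0.12217
y = ρ sin φ = 2.25189 × sin(266.89°) = -2.24858

-0.122 -2.249 1.182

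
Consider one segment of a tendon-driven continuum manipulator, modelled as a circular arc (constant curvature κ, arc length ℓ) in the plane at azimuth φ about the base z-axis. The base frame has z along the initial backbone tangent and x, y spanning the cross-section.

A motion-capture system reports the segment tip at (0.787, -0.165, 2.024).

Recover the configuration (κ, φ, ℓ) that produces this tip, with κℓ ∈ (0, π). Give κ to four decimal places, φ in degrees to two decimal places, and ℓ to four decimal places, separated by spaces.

ρ = √(x²+y²) = √(0.787² + -0.165²) = 0.80411
φ = atan2(y, x) mod 360° = atan2(-0.165, 0.787) = 348.1590°
|p|² = ρ² + z² = 0.80411² + 2.024² = 4.74317
κ = 2ρ / |p|² = 2×0.80411 / 4.74317 = 0.33906
θ = 2·atan2(ρ, z) = 2·atan2(0.80411, 2.024) = 0.75633 rad
ℓ = θ/κ = 0.75633/0.33906 = 2.23067

0.3391 348.16 2.2307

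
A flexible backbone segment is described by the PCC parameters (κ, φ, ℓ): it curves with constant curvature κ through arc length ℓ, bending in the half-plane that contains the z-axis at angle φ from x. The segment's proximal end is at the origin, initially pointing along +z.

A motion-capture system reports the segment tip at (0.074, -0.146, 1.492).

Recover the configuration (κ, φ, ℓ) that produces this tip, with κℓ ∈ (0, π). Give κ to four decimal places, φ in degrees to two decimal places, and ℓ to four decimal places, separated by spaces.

0.1453 296.88 1.5039

ρ = √(x²+y²) = √(0.074² + -0.146²) = 0.16368
φ = atan2(y, x) mod 360° = atan2(-0.146, 0.074) = 296.8781°
|p|² = ρ² + z² = 0.16368² + 1.492² = 2.25286
κ = 2ρ / |p|² = 2×0.16368 / 2.25286 = 0.14531
θ = 2·atan2(ρ, z) = 2·atan2(0.16368, 1.492) = 0.21854 rad
ℓ = θ/κ = 0.21854/0.14531 = 1.50394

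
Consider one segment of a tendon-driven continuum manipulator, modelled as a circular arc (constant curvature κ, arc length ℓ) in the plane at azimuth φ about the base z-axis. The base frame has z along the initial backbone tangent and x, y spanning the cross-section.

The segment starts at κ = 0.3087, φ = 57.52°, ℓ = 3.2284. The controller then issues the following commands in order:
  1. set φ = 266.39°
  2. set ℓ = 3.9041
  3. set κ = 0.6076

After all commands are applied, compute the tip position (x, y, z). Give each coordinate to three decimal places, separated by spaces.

-0.178 -2.822 1.145

initial: κ=0.3087, φ=57.52°, ℓ=3.2284
cmd 1: set φ=266.39° → (κ,φ,ℓ)=(0.3087,266.39°,3.2284) → tip=(-0.0932,-1.4770,2.7199)
cmd 2: set ℓ=3.9041 → (κ,φ,ℓ)=(0.3087,266.39°,3.9041) → tip=(-0.1310,-2.0771,3.0253)
cmd 3: set κ=0.6076 → (κ,φ,ℓ)=(0.6076,266.39°,3.9041) → tip=(-0.1781,-2.8224,1.1451)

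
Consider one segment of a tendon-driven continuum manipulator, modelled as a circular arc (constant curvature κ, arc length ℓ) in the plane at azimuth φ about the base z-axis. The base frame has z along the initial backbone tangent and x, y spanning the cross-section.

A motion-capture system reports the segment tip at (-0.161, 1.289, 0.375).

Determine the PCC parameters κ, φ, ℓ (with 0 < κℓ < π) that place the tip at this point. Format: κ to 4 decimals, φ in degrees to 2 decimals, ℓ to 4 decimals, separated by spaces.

1.4212 97.12 1.8150

ρ = √(x²+y²) = √(-0.161² + 1.289²) = 1.29902
φ = atan2(y, x) mod 360° = atan2(1.289, -0.161) = 97.1195°
|p|² = ρ² + z² = 1.29902² + 0.375² = 1.82807
κ = 2ρ / |p|² = 2×1.29902 / 1.82807 = 1.42119
θ = 2·atan2(ρ, z) = 2·atan2(1.29902, 0.375) = 2.57951 rad
ℓ = θ/κ = 2.57951/1.42119 = 1.81504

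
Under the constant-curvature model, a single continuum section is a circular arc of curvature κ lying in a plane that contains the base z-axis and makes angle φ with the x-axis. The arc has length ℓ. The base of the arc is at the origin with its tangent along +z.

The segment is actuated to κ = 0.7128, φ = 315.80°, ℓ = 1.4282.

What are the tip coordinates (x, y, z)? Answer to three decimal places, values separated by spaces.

0.478 -0.465 1.194

θ = κ·ℓ = 0.7128 × 1.4282 = 1.01802 rad
ρ = (1 − cos θ)/κ = (1 − 0.52505)/0.7128 = 0.66631
z = sin θ / κ = 0.85107/0.7128 = 1.19398
x = ρ cos φ = 0.66631 × cos(315.80°) = 0.47769
y = ρ sin φ = 0.66631 × sin(315.80°) = -0.46453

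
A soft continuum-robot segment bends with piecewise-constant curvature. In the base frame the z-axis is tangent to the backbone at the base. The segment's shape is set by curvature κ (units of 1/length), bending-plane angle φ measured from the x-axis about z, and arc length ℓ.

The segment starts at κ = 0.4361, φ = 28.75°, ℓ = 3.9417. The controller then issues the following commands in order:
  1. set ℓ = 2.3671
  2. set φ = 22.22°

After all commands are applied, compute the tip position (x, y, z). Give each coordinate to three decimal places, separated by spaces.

1.034 0.422 1.969

initial: κ=0.4361, φ=28.75°, ℓ=3.9417
cmd 1: set ℓ=2.3671 → (κ,φ,ℓ)=(0.4361,28.75°,2.3671) → tip=(0.9794,0.5373,1.9685)
cmd 2: set φ=22.22° → (κ,φ,ℓ)=(0.4361,22.22°,2.3671) → tip=(1.0341,0.4224,1.9685)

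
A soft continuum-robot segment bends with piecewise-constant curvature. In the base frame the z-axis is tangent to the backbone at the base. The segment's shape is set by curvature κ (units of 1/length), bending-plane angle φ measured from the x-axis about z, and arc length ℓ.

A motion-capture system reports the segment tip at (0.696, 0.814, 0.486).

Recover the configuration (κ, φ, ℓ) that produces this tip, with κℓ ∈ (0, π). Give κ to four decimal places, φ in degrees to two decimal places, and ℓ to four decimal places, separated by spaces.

1.5486 49.47 1.4785

ρ = √(x²+y²) = √(0.696² + 0.814²) = 1.07099
φ = atan2(y, x) mod 360° = atan2(0.814, 0.696) = 49.4683°
|p|² = ρ² + z² = 1.07099² + 0.486² = 1.38321
κ = 2ρ / |p|² = 2×1.07099 / 1.38321 = 1.54855
θ = 2·atan2(ρ, z) = 2·atan2(1.07099, 0.486) = 2.28959 rad
ℓ = θ/κ = 2.28959/1.54855 = 1.47854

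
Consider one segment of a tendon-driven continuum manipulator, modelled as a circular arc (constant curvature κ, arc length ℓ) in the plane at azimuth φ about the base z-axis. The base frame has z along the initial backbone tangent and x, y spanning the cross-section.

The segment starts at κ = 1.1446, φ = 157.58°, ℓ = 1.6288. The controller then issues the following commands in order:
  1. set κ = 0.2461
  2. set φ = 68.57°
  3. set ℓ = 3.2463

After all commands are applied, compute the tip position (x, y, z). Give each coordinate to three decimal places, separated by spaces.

initial: κ=1.1446, φ=157.58°, ℓ=1.6288
cmd 1: set κ=0.2461 → (κ,φ,ℓ)=(0.2461,157.58°,1.6288) → tip=(-0.2978,0.1228,1.5855)
cmd 2: set φ=68.57° → (κ,φ,ℓ)=(0.2461,68.57°,1.6288) → tip=(0.1177,0.2998,1.5855)
cmd 3: set ℓ=3.2463 → (κ,φ,ℓ)=(0.2461,68.57°,3.2463) → tip=(0.4491,1.1443,2.9118)

0.449 1.144 2.912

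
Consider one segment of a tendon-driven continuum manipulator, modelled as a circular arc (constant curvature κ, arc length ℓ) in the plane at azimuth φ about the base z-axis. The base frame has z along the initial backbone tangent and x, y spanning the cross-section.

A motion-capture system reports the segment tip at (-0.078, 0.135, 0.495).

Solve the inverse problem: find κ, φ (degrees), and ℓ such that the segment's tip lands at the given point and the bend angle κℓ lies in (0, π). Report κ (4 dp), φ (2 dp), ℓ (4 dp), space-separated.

ρ = √(x²+y²) = √(-0.078² + 0.135²) = 0.15591
φ = atan2(y, x) mod 360° = atan2(0.135, -0.078) = 120.0184°
|p|² = ρ² + z² = 0.15591² + 0.495² = 0.26933
κ = 2ρ / |p|² = 2×0.15591 / 0.26933 = 1.15777
θ = 2·atan2(ρ, z) = 2·atan2(0.15591, 0.495) = 0.61028 rad
ℓ = θ/κ = 0.61028/1.15777 = 0.52712

1.1578 120.02 0.5271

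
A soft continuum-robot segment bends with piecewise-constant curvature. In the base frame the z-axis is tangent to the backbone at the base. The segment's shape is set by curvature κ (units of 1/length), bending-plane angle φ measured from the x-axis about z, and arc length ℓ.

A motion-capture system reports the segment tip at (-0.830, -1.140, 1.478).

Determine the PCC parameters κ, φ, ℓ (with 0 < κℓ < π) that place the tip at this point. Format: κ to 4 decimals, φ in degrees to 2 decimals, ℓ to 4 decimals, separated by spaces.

ρ = √(x²+y²) = √(-0.830² + -1.140²) = 1.41014
φ = atan2(y, x) mod 360° = atan2(-1.140, -0.830) = 233.9428°
|p|² = ρ² + z² = 1.41014² + 1.478² = 4.17298
κ = 2ρ / |p|² = 2×1.41014 / 4.17298 = 0.67584
θ = 2·atan2(ρ, z) = 2·atan2(1.41014, 1.478) = 1.52381 rad
ℓ = θ/κ = 1.52381/0.67584 = 2.25469

0.6758 233.94 2.2547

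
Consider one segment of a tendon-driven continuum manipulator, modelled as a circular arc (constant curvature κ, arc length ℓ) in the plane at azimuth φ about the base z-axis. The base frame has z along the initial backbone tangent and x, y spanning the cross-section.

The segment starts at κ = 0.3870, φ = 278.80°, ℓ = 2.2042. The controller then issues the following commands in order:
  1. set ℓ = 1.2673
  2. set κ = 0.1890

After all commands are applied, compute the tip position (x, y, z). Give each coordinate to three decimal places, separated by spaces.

initial: κ=0.3870, φ=278.80°, ℓ=2.2042
cmd 1: set ℓ=1.2673 → (κ,φ,ℓ)=(0.3870,278.80°,1.2673) → tip=(0.0466,-0.3010,1.2171)
cmd 2: set κ=0.1890 → (κ,φ,ℓ)=(0.1890,278.80°,1.2673) → tip=(0.0231,-0.1493,1.2552)

0.023 -0.149 1.255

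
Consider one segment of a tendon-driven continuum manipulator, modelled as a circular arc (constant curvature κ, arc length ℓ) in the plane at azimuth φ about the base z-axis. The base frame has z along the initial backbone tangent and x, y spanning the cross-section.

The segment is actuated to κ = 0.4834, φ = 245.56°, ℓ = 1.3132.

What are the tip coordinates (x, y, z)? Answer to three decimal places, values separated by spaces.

θ = κ·ℓ = 0.4834 × 1.3132 = 0.63480 rad
ρ = (1 − cos θ)/κ = (1 − 0.80519)/0.4834 = 0.40300
z = sin θ / κ = 0.59302/0.4834 = 1.22676
x = ρ cos φ = 0.40300 × cos(245.56°) = -0.16674
y = ρ sin φ = 0.40300 × sin(245.56°) = -0.36689

-0.167 -0.367 1.227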